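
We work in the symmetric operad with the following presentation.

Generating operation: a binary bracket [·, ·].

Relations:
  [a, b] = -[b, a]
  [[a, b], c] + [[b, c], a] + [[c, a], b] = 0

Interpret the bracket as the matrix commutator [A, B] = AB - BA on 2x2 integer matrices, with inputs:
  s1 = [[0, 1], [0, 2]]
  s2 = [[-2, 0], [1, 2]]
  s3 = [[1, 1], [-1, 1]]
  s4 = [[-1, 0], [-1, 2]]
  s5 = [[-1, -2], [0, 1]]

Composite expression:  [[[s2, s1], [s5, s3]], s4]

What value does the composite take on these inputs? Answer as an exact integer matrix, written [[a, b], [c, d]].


[s2, s1] = [[-1, -4], [-2, 1]]
[s5, s3] = [[2, -2], [-2, -2]]
[[s2, s1], [s5, s3]] = [[4, 20], [-12, -4]]
[[[s2, s1], [s5, s3]], s4] = [[-20, 60], [44, 20]]

[[-20, 60], [44, 20]]


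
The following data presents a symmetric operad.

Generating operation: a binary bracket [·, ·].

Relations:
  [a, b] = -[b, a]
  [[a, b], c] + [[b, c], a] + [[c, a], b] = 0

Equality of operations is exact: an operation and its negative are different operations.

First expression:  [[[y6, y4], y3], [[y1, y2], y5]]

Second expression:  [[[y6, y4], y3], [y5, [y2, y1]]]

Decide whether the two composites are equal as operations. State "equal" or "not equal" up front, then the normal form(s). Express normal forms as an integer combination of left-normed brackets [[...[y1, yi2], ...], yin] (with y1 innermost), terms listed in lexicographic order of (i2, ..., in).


equal: each reduces to -[[[[[y1, y2], y5], y3], y4], y6] + [[[[[y1, y2], y5], y3], y6], y4] + [[[[[y1, y2], y5], y4], y6], y3] - [[[[[y1, y2], y5], y6], y4], y3]

In normal form, the first expression is -[[[[[y1, y2], y5], y3], y4], y6] + [[[[[y1, y2], y5], y3], y6], y4] + [[[[[y1, y2], y5], y4], y6], y3] - [[[[[y1, y2], y5], y6], y4], y3]
In normal form, the second expression is -[[[[[y1, y2], y5], y3], y4], y6] + [[[[[y1, y2], y5], y3], y6], y4] + [[[[[y1, y2], y5], y4], y6], y3] - [[[[[y1, y2], y5], y6], y4], y3]
Both agree, so they are equal.


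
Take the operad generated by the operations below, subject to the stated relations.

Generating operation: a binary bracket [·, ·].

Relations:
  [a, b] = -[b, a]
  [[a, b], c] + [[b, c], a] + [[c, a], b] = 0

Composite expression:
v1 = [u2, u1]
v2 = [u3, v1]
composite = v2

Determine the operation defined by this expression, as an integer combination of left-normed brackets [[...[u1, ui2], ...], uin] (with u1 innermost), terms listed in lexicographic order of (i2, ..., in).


In the tensor algebra, words opening u1 carry the u1-anchored form.
Composite bracket: [u3, [u2, u1]]
Full expansion: 4 signed words from ab - ba (2^2 = 4).
Coefficients come from the u1-initial words:
  from u1u2u3, sign +1: term +[[u1, u2], u3]

[[u1, u2], u3]


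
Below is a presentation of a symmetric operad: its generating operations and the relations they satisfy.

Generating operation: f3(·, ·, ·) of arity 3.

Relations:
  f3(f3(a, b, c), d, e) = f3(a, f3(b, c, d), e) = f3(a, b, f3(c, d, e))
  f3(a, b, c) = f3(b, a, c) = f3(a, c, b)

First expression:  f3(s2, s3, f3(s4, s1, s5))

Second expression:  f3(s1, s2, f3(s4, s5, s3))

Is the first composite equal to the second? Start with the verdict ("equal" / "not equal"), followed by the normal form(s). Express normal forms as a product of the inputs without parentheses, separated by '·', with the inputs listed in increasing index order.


equal — both sides give s1 · s2 · s3 · s4 · s5

Reducing the first expression gives s1 · s2 · s3 · s4 · s5
Reducing the second expression gives s1 · s2 · s3 · s4 · s5
Both agree, so they are equal.


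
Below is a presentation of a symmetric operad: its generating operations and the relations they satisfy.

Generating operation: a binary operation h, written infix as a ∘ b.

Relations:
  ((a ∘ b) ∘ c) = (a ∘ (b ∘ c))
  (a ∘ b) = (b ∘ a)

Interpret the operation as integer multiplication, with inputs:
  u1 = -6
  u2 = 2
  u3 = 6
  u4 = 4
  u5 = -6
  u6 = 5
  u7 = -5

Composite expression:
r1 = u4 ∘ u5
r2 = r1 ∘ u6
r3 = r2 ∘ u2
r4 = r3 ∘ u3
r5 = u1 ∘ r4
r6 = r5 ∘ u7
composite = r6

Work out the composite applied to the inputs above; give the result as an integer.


-43200

(u4 ∘ u5) = -24
((u4 ∘ u5) ∘ u6) = -120
(((u4 ∘ u5) ∘ u6) ∘ u2) = -240
((((u4 ∘ u5) ∘ u6) ∘ u2) ∘ u3) = -1440
(u1 ∘ ((((u4 ∘ u5) ∘ u6) ∘ u2) ∘ u3)) = 8640
((u1 ∘ ((((u4 ∘ u5) ∘ u6) ∘ u2) ∘ u3)) ∘ u7) = -43200


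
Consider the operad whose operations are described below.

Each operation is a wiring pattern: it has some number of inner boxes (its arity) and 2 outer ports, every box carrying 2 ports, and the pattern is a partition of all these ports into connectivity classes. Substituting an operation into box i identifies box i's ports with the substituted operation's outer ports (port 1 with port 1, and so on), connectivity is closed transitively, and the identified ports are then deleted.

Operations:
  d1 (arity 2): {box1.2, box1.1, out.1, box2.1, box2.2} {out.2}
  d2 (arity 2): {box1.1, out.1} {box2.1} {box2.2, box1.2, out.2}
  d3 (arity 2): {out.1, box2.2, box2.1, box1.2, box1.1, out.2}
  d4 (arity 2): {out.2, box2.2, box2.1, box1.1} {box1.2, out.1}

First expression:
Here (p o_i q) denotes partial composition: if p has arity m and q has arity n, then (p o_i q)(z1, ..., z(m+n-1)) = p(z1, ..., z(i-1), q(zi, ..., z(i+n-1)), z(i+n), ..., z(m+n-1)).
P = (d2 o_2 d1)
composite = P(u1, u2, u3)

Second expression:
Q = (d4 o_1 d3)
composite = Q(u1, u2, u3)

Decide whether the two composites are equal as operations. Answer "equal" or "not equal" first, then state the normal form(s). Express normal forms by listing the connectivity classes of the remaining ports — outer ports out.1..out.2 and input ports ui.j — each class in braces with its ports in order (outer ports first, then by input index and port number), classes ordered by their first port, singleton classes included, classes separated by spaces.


not equal; first: {out.1, u1.1} {out.2, u1.2} {u2.1, u2.2, u3.1, u3.2}; second: {out.1, out.2, u1.1, u1.2, u2.1, u2.2, u3.1, u3.2}


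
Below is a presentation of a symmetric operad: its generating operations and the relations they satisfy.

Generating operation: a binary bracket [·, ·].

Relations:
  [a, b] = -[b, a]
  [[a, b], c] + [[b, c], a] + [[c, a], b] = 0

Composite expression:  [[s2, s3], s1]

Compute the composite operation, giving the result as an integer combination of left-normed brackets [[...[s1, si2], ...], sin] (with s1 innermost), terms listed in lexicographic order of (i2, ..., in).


-[[s1, s2], s3] + [[s1, s3], s2]

In the tensor algebra, words opening s1 carry the s1-anchored form.
Composite bracket: [[s2, s3], s1]
Full expansion: 4 signed words from ab - ba (2^2 = 4).
Collect the words opening with s1:
  s1s2s3 (sign -1) contributes -[[s1, s2], s3]
  s1s3s2 (sign +1) contributes +[[s1, s3], s2]


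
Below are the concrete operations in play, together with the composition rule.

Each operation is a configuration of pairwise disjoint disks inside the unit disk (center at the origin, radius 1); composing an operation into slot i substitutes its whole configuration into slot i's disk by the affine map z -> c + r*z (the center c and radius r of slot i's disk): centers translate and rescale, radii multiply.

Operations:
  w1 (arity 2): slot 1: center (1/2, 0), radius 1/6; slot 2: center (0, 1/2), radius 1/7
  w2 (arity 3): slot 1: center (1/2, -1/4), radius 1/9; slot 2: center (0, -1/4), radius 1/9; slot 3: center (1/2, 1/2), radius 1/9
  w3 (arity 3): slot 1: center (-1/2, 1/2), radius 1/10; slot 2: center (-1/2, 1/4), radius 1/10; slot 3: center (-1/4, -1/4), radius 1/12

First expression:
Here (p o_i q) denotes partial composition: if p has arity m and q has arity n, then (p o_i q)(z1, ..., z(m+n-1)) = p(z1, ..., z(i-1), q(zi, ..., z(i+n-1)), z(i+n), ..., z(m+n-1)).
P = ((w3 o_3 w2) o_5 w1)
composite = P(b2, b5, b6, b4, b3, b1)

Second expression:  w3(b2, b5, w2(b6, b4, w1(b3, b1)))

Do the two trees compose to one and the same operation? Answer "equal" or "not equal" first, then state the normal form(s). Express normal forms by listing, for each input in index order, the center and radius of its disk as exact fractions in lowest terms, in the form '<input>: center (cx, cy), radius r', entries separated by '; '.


The first expression reduces to b1: center (-5/24, -11/54), radius 1/756; b2: center (-1/2, 1/2), radius 1/10; b3: center (-11/54, -5/24), radius 1/648; b4: center (-1/4, -13/48), radius 1/108; b5: center (-1/2, 1/4), radius 1/10; b6: center (-5/24, -13/48), radius 1/108
The second expression reduces to b1: center (-5/24, -11/54), radius 1/756; b2: center (-1/2, 1/2), radius 1/10; b3: center (-11/54, -5/24), radius 1/648; b4: center (-1/4, -13/48), radius 1/108; b5: center (-1/2, 1/4), radius 1/10; b6: center (-5/24, -13/48), radius 1/108
Same normal form: equal.

equal; the common form is b1: center (-5/24, -11/54), radius 1/756; b2: center (-1/2, 1/2), radius 1/10; b3: center (-11/54, -5/24), radius 1/648; b4: center (-1/4, -13/48), radius 1/108; b5: center (-1/2, 1/4), radius 1/10; b6: center (-5/24, -13/48), radius 1/108


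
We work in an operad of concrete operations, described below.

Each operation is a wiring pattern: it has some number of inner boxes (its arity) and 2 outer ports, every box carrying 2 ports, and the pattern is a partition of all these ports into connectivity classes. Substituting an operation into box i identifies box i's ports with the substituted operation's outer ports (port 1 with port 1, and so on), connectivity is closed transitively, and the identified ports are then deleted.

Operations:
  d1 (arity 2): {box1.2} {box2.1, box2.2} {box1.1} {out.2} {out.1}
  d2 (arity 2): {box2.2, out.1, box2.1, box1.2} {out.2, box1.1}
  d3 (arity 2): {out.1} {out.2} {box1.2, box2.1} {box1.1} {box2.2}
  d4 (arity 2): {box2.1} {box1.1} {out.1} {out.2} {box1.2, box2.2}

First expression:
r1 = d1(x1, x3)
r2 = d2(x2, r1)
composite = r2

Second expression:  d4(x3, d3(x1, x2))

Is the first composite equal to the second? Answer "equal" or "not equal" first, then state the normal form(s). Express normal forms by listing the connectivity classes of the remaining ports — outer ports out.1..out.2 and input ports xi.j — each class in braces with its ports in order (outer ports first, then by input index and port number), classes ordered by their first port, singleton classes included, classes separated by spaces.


not equal — first {out.1, x2.2} {out.2, x2.1} {x1.1} {x1.2} {x3.1, x3.2}, second {out.1} {out.2} {x1.1} {x1.2, x2.1} {x2.2} {x3.1} {x3.2}

The first composite normalizes to {out.1, x2.2} {out.2, x2.1} {x1.1} {x1.2} {x3.1, x3.2}
The second composite normalizes to {out.1} {out.2} {x1.1} {x1.2, x2.1} {x2.2} {x3.1} {x3.2}
Different reductions; not equal.


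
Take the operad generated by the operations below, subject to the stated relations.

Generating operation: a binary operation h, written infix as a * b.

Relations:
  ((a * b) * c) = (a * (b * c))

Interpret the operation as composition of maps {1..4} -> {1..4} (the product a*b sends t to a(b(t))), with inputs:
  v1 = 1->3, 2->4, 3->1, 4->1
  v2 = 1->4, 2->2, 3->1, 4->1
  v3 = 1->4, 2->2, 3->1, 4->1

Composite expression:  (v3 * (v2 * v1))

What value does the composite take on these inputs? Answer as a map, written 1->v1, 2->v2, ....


(v2 * v1) = 1->1, 2->1, 3->4, 4->4
(v3 * (v2 * v1)) = 1->4, 2->4, 3->1, 4->1

1->4, 2->4, 3->1, 4->1


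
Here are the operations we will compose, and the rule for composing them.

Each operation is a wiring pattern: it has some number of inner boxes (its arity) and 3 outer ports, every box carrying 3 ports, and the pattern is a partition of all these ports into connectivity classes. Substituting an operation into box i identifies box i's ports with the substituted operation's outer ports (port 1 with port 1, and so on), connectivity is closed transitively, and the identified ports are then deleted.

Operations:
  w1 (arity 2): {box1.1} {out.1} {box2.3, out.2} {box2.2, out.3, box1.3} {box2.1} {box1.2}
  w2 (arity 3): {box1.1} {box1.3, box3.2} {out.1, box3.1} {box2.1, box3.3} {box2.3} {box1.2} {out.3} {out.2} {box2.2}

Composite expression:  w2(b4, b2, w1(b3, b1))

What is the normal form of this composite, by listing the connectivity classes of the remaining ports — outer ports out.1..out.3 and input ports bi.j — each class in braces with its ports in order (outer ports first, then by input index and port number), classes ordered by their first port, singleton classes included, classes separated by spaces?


{out.1} {out.2} {out.3} {b1.1} {b1.2, b2.1, b3.3} {b1.3, b4.3} {b2.2} {b2.3} {b3.1} {b3.2} {b4.1} {b4.2}


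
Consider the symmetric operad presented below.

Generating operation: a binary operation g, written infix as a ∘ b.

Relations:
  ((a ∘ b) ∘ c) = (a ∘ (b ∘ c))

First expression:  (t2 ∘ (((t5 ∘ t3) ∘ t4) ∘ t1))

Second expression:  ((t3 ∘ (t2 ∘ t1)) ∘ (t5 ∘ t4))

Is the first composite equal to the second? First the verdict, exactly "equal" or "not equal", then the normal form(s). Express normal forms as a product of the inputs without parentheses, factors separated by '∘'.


Reducing the first expression gives t2 ∘ t5 ∘ t3 ∘ t4 ∘ t1
Reducing the second expression gives t3 ∘ t2 ∘ t1 ∘ t5 ∘ t4
Different reductions; not equal.

not equal — first t2 ∘ t5 ∘ t3 ∘ t4 ∘ t1, second t3 ∘ t2 ∘ t1 ∘ t5 ∘ t4


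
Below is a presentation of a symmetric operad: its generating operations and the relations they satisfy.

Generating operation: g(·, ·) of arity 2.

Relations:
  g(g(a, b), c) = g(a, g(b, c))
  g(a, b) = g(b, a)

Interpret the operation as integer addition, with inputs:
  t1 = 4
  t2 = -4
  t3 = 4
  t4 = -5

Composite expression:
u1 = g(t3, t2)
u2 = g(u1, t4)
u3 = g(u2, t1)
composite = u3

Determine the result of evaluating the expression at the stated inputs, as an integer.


g(t3, t2) = 0
g(g(t3, t2), t4) = -5
g(g(g(t3, t2), t4), t1) = -1

-1


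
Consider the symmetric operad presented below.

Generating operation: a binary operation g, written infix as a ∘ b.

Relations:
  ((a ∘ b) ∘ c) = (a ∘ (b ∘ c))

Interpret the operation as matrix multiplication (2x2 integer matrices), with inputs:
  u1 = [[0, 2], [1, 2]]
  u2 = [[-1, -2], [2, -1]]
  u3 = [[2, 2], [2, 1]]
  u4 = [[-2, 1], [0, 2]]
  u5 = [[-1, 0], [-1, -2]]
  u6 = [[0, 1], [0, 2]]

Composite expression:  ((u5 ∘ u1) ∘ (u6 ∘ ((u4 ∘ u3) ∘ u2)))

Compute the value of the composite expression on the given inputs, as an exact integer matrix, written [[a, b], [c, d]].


(u5 ∘ u1) = [[0, -2], [-2, -6]]
(u4 ∘ u3) = [[-2, -3], [4, 2]]
((u4 ∘ u3) ∘ u2) = [[-4, 7], [0, -10]]
(u6 ∘ ((u4 ∘ u3) ∘ u2)) = [[0, -10], [0, -20]]
((u5 ∘ u1) ∘ (u6 ∘ ((u4 ∘ u3) ∘ u2))) = [[0, 40], [0, 140]]

[[0, 40], [0, 140]]


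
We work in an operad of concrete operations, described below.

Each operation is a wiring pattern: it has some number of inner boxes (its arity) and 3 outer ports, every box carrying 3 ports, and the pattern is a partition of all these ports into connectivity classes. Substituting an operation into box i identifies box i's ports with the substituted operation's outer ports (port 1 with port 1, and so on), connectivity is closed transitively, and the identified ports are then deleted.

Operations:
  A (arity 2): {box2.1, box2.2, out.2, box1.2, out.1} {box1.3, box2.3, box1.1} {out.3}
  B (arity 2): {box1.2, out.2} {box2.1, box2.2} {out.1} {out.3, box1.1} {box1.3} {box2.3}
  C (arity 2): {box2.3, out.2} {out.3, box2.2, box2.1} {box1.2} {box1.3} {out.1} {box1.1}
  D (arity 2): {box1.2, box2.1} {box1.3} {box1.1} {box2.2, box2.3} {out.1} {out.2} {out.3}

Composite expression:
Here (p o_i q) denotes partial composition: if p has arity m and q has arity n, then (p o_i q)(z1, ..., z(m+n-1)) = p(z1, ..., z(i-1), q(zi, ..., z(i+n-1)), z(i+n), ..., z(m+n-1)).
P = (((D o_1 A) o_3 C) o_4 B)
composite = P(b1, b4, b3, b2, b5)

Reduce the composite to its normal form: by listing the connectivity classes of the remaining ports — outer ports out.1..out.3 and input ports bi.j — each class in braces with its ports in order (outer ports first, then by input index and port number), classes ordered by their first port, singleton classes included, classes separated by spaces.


Two ports join when wires chain via D-identified ports.
stage A: inputs (b1, b4), connectivity {out.1, out.2, b1.2, b4.1, b4.2} {out.3} {b1.1, b1.3, b4.3}, out.j its boundary
stage B: inputs (b2, b5), connectivity {out.1} {out.2, b2.2} {out.3, b2.1} {b2.3} {b5.1, b5.2} {b5.3}, out.j its boundary
stage C: inputs (b3, b2, b5), connectivity {out.1} {out.2, b2.1} {out.3, b2.2} {b2.3} {b3.1} {b3.2} {b3.3} {b5.1, b5.2} {b5.3}, out.j its boundary
stage D: inputs (b1, b4, b3, b2, b5), connectivity {out.1} {out.2} {out.3} {b1.1, b1.3, b4.3} {b1.2, b4.1, b4.2} {b2.1, b2.2} {b2.3} {b3.1} {b3.2} {b3.3} {b5.1, b5.2} {b5.3}, out.j its boundary

{out.1} {out.2} {out.3} {b1.1, b1.3, b4.3} {b1.2, b4.1, b4.2} {b2.1, b2.2} {b2.3} {b3.1} {b3.2} {b3.3} {b5.1, b5.2} {b5.3}


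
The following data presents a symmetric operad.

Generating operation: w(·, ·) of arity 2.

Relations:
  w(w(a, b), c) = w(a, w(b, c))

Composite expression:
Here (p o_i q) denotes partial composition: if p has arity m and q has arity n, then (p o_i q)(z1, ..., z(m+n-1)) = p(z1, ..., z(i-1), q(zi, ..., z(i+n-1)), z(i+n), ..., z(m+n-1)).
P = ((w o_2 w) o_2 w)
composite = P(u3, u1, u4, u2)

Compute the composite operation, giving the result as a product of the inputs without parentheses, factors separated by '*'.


u3 * u1 * u4 * u2

Under associativity of w, the answer is the u's in reading order.
w(u1, u4) reduces to u1 * u4
w(w(u1, u4), u2) reduces to u1 * u4 * u2
w(u3, w(w(u1, u4), u2)) reduces to u3 * u1 * u4 * u2


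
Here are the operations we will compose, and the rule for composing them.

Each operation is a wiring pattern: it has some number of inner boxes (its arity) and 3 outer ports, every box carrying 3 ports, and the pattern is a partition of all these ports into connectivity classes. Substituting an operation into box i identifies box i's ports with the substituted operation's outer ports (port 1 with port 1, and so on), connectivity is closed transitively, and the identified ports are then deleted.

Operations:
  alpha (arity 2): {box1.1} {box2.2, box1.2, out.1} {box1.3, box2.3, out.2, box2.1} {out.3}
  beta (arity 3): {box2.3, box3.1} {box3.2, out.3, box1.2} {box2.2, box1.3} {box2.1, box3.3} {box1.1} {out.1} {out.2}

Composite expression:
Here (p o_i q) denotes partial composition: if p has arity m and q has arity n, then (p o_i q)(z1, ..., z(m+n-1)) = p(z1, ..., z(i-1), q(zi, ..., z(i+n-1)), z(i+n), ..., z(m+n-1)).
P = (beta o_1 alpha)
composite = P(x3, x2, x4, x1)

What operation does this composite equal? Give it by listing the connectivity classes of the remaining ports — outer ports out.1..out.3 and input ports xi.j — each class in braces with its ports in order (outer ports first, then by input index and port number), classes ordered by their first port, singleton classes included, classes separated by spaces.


{out.1} {out.2} {out.3, x1.2, x2.1, x2.3, x3.3} {x1.1, x4.3} {x1.3, x4.1} {x2.2, x3.2} {x3.1} {x4.2}

After gluing at beta, chains via deleted ports link the x-ports.
composing alpha on (x3, x2), with out.j its own outer ports: {out.1, x2.2, x3.2} {out.2, x2.1, x2.3, x3.3} {out.3} {x3.1}
composing beta on (x3, x2, x4, x1), with out.j its own outer ports: {out.1} {out.2} {out.3, x1.2, x2.1, x2.3, x3.3} {x1.1, x4.3} {x1.3, x4.1} {x2.2, x3.2} {x3.1} {x4.2}


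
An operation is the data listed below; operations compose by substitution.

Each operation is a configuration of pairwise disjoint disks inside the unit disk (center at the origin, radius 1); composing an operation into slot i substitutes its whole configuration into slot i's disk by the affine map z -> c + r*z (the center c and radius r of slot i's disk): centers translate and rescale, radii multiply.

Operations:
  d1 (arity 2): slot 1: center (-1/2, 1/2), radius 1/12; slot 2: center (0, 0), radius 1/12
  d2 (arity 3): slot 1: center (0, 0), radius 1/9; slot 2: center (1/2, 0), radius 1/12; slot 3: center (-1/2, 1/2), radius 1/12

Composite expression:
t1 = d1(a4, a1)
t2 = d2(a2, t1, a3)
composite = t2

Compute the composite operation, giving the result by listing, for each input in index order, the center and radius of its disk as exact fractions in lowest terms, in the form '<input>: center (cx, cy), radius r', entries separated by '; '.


a1: center (1/2, 0), radius 1/144; a2: center (0, 0), radius 1/9; a3: center (-1/2, 1/2), radius 1/12; a4: center (11/24, 1/24), radius 1/144

Follow each a-input down from d2: c' goes to c + r*c', radius to r*r'.
input a2: applying the 1 nested substitution gives center (0, 0), radius 1/9
input a4: applying the 2 nested substitutions gives center (11/24, 1/24), radius 1/144
input a1: applying the 2 nested substitutions gives center (1/2, 0), radius 1/144
input a3: applying the 1 nested substitution gives center (-1/2, 1/2), radius 1/12


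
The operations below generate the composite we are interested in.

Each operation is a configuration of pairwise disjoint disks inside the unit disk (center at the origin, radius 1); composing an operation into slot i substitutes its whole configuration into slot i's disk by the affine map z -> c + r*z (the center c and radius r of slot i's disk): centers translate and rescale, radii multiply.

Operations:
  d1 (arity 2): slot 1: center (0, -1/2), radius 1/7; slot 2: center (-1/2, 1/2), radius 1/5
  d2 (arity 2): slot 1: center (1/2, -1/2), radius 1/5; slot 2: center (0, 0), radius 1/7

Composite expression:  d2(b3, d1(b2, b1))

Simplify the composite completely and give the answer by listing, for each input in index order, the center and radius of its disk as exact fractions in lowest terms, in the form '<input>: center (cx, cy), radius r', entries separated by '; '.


Each b-disk chains the slot maps above it in d2; radii multiply.
b3 passes through 1 substitution, ending at center (1/2, -1/2), radius 1/5
b2 passes through 2 substitutions, ending at center (0, -1/14), radius 1/49
b1 passes through 2 substitutions, ending at center (-1/14, 1/14), radius 1/35

b1: center (-1/14, 1/14), radius 1/35; b2: center (0, -1/14), radius 1/49; b3: center (1/2, -1/2), radius 1/5


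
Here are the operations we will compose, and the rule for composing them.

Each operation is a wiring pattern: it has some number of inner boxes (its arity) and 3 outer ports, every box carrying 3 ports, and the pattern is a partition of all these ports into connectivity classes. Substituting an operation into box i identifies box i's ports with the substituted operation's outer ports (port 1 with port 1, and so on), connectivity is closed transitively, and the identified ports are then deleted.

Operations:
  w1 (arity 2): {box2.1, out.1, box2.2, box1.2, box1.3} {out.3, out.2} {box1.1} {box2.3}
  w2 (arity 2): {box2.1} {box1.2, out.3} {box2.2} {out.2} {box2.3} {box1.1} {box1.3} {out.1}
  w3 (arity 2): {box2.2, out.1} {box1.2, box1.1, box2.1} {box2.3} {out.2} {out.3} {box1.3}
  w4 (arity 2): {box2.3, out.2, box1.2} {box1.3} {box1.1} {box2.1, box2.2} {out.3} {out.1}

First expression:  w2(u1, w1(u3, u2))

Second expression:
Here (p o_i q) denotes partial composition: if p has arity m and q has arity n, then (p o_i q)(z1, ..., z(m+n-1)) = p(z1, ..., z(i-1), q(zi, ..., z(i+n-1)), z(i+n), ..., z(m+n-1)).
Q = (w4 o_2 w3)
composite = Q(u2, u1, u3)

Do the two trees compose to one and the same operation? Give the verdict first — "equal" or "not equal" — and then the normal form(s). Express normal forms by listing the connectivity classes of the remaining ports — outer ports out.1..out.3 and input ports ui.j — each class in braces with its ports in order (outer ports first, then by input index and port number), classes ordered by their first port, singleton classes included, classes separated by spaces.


not equal; the first gives {out.1} {out.2} {out.3, u1.2} {u1.1} {u1.3} {u2.1, u2.2, u3.2, u3.3} {u2.3} {u3.1} and the second {out.1} {out.2, u2.2} {out.3} {u1.1, u1.2, u3.1} {u1.3} {u2.1} {u2.3} {u3.2} {u3.3}


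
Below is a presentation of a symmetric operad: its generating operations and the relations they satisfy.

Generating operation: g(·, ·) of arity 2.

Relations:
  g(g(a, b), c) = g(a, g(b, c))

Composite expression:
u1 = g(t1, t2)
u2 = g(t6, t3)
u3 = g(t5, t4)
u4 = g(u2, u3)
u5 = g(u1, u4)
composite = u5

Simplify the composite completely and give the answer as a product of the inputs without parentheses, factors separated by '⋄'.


t1 ⋄ t2 ⋄ t6 ⋄ t3 ⋄ t5 ⋄ t4

All parenthesizations of g agree; list the t-inputs left to right.
g(t1, t2) collapses to t1 ⋄ t2
g(t6, t3) collapses to t6 ⋄ t3
g(t5, t4) collapses to t5 ⋄ t4
g(g(t6, t3), g(t5, t4)) collapses to t6 ⋄ t3 ⋄ t5 ⋄ t4
g(g(t1, t2), g(g(t6, t3), g(t5, t4))) collapses to t1 ⋄ t2 ⋄ t6 ⋄ t3 ⋄ t5 ⋄ t4


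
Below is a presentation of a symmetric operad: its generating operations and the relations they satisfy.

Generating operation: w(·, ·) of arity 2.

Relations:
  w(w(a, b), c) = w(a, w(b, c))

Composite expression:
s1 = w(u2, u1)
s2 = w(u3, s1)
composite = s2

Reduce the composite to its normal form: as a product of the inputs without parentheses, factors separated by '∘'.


u3 ∘ u2 ∘ u1

Key point: w is associative — brackets drop, the u-order remains.
w(u2, u1) flattens to u2 ∘ u1
w(u3, w(u2, u1)) flattens to u3 ∘ u2 ∘ u1


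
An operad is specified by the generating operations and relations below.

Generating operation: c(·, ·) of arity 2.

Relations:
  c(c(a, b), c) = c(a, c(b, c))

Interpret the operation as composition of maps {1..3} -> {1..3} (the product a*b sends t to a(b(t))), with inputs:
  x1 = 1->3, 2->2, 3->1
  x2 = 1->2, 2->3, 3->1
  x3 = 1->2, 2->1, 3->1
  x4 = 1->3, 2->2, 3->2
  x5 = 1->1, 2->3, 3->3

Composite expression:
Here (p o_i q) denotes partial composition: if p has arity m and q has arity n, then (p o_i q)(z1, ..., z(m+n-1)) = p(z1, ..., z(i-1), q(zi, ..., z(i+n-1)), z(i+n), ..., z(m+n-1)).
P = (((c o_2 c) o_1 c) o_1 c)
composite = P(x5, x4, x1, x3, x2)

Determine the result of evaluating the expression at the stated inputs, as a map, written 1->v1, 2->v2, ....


c(x5, x4) = 1->3, 2->3, 3->3
c(c(x5, x4), x1) = 1->3, 2->3, 3->3
c(x3, x2) = 1->1, 2->1, 3->2
c(c(c(x5, x4), x1), c(x3, x2)) = 1->3, 2->3, 3->3

1->3, 2->3, 3->3


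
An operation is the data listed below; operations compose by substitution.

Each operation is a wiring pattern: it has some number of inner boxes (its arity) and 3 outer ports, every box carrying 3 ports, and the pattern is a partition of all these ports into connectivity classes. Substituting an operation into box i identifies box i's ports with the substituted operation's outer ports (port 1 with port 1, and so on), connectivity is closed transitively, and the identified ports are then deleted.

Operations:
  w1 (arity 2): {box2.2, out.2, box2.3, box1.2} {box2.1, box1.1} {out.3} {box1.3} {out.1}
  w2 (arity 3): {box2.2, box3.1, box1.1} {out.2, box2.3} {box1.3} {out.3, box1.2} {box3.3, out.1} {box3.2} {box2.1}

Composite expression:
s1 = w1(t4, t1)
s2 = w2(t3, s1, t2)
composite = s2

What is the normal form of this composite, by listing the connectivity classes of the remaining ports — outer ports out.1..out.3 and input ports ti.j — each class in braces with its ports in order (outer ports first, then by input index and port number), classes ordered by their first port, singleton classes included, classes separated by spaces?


{out.1, t2.3} {out.2} {out.3, t3.2} {t1.1, t4.1} {t1.2, t1.3, t2.1, t3.1, t4.2} {t2.2} {t3.3} {t4.3}

Treat the ports identified at w2 as solder joints: merge, then drop.
composing w1 on (t4, t1), with out.j its own outer ports: {out.1} {out.2, t1.2, t1.3, t4.2} {out.3} {t1.1, t4.1} {t4.3}
composing w2 on (t3, t4, t1, t2), with out.j its own outer ports: {out.1, t2.3} {out.2} {out.3, t3.2} {t1.1, t4.1} {t1.2, t1.3, t2.1, t3.1, t4.2} {t2.2} {t3.3} {t4.3}


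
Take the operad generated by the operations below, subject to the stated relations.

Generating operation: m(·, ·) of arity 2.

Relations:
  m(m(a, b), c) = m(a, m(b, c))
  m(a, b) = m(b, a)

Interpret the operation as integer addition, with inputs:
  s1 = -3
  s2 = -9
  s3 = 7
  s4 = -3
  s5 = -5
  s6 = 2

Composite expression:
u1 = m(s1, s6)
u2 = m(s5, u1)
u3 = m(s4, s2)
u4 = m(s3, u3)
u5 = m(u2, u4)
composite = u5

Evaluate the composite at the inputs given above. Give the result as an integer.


-11

m(s1, s6) = -1
m(s5, m(s1, s6)) = -6
m(s4, s2) = -12
m(s3, m(s4, s2)) = -5
m(m(s5, m(s1, s6)), m(s3, m(s4, s2))) = -11


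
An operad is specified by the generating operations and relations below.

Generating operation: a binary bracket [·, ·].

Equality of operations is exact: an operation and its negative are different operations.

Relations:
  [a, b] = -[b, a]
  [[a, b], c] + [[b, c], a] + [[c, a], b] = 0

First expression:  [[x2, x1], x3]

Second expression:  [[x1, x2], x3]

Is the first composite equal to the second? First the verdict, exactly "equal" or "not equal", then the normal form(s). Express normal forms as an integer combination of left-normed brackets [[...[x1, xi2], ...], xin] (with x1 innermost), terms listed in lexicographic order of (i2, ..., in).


not equal — first -[[x1, x2], x3], second [[x1, x2], x3]

Normal form of the first expression: -[[x1, x2], x3]
Normal form of the second expression: [[x1, x2], x3]
No match — not equal.


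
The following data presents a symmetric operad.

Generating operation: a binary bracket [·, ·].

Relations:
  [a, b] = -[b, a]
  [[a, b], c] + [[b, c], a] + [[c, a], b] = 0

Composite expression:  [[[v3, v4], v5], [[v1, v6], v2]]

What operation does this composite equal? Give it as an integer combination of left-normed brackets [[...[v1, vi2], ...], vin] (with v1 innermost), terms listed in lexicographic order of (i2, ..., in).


-[[[[[v1, v6], v2], v3], v4], v5] + [[[[[v1, v6], v2], v4], v3], v5] + [[[[[v1, v6], v2], v5], v3], v4] - [[[[[v1, v6], v2], v5], v4], v3]


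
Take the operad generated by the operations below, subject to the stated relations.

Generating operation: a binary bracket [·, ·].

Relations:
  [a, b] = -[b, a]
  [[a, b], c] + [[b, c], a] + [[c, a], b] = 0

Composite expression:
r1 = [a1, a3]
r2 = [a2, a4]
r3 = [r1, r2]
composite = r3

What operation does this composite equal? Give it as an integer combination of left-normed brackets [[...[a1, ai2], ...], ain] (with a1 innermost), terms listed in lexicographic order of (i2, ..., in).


[[[a1, a3], a2], a4] - [[[a1, a3], a4], a2]

In the tensor algebra, words opening a1 carry the a1-anchored form.
Composite bracket: [[a1, a3], [a2, a4]]
Each bracket splits as ab - ba, giving 8 signed words (2^3 = 8).
Keep just the words that open with a1:
  a1a3a2a4 (sign +1) contributes +[[[a1, a3], a2], a4]
  a1a3a4a2 (sign -1) contributes -[[[a1, a3], a4], a2]


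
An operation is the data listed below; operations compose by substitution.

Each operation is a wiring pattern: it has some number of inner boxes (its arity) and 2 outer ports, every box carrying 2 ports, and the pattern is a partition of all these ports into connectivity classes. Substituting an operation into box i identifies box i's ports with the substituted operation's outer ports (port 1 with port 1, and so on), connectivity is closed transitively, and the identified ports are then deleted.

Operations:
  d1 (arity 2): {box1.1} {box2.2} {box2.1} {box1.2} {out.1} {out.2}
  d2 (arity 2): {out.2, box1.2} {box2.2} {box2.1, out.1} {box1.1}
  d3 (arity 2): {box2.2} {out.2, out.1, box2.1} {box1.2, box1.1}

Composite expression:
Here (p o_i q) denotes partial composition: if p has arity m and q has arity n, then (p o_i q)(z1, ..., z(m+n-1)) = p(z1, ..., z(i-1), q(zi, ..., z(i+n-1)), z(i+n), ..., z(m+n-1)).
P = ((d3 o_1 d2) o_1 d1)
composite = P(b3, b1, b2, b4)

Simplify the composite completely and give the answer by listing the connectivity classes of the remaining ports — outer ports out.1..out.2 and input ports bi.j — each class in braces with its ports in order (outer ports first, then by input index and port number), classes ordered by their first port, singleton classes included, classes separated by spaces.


{out.1, out.2, b4.1} {b1.1} {b1.2} {b2.1} {b2.2} {b3.1} {b3.2} {b4.2}

Substituting into d3 glues patterns; closure does the rest.
after d1, the pattern on (b3, b1) reads {out.1} {out.2} {b1.1} {b1.2} {b3.1} {b3.2} (out.j = its outer ports)
after d2, the pattern on (b3, b1, b2) reads {out.1, b2.1} {out.2} {b1.1} {b1.2} {b2.2} {b3.1} {b3.2} (out.j = its outer ports)
after d3, the pattern on (b3, b1, b2, b4) reads {out.1, out.2, b4.1} {b1.1} {b1.2} {b2.1} {b2.2} {b3.1} {b3.2} {b4.2} (out.j = its outer ports)


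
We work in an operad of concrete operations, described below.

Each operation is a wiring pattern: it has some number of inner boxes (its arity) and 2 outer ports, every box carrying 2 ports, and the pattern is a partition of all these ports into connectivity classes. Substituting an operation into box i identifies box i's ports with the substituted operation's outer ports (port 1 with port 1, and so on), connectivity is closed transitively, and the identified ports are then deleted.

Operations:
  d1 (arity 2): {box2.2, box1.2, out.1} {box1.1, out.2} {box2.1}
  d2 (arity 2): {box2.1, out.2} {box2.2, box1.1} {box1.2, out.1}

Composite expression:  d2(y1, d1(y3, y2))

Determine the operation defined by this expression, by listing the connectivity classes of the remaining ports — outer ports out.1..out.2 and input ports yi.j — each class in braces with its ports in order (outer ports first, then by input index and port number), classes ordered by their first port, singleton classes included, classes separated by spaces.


{out.1, y1.2} {out.2, y2.2, y3.2} {y1.1, y3.1} {y2.1}

Substituting into d2 glues patterns; closure does the rest.
d1 over (y3, y2) gives {out.1, y2.2, y3.2} {out.2, y3.1} {y2.1}, out.j being that stage's outer ports
d2 over (y1, y3, y2) gives {out.1, y1.2} {out.2, y2.2, y3.2} {y1.1, y3.1} {y2.1}, out.j being that stage's outer ports


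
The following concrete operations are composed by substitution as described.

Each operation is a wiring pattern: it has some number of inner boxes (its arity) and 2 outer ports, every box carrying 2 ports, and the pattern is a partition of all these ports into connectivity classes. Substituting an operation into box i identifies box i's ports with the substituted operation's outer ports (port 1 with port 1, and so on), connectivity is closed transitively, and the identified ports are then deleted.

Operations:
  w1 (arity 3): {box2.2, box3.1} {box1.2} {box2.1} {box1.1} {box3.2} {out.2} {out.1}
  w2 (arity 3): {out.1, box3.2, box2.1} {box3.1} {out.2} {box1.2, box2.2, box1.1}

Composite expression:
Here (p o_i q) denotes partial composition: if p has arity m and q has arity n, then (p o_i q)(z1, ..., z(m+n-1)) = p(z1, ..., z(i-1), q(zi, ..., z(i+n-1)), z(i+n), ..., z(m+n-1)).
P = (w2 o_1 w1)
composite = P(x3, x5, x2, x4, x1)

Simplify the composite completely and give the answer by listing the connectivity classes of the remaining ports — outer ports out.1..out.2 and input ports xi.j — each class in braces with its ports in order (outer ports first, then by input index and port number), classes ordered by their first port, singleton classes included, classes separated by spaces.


{out.1, x1.2, x4.1} {out.2} {x1.1} {x2.1, x5.2} {x2.2} {x3.1} {x3.2} {x4.2} {x5.1}

After gluing at w2, chains via deleted ports link the x-ports.
through w1, on inputs (x3, x5, x2): {out.1} {out.2} {x2.1, x5.2} {x2.2} {x3.1} {x3.2} {x5.1} (out.j = stage outer ports)
through w2, on inputs (x3, x5, x2, x4, x1): {out.1, x1.2, x4.1} {out.2} {x1.1} {x2.1, x5.2} {x2.2} {x3.1} {x3.2} {x4.2} {x5.1} (out.j = stage outer ports)


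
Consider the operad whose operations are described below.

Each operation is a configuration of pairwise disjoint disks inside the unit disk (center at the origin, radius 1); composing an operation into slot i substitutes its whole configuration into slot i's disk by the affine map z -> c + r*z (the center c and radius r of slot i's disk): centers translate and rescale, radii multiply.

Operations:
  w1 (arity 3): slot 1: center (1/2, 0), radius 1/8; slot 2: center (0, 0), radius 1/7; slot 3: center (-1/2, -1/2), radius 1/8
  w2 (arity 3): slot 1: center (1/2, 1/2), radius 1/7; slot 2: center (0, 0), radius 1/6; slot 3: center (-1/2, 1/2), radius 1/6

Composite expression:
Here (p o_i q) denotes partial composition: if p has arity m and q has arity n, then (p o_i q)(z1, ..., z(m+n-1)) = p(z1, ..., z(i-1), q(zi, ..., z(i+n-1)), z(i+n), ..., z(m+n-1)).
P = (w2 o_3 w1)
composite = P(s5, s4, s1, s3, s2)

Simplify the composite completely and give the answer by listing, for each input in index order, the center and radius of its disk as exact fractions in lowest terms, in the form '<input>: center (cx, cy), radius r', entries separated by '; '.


s1: center (-5/12, 1/2), radius 1/48; s2: center (-7/12, 5/12), radius 1/48; s3: center (-1/2, 1/2), radius 1/42; s4: center (0, 0), radius 1/6; s5: center (1/2, 1/2), radius 1/7


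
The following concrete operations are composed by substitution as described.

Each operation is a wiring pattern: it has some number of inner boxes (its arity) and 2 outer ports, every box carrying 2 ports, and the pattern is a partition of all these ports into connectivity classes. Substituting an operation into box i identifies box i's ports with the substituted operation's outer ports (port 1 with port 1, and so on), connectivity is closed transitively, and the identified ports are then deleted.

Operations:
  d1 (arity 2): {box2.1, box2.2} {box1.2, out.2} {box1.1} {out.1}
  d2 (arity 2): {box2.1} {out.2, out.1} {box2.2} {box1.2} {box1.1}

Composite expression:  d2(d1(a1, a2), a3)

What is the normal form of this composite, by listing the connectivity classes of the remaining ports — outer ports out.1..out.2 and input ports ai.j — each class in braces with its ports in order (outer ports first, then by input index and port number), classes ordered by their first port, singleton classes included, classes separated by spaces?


{out.1, out.2} {a1.1} {a1.2} {a2.1, a2.2} {a3.1} {a3.2}

Reachability decides: close wires over d2-identified ports.
the subtree at d1 composes to {out.1} {out.2, a1.2} {a1.1} {a2.1, a2.2} on (a1, a2); out.j = own outer ports
the subtree at d2 composes to {out.1, out.2} {a1.1} {a1.2} {a2.1, a2.2} {a3.1} {a3.2} on (a1, a2, a3); out.j = own outer ports


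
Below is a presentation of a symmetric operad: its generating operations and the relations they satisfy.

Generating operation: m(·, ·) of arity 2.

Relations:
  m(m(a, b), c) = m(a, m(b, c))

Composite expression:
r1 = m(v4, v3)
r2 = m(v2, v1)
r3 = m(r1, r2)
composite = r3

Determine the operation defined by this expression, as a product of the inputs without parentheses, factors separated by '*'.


v4 * v3 * v2 * v1

Under associativity of m, the answer is the v's in reading order.
m(v4, v3) spells out as v4 * v3
m(v2, v1) spells out as v2 * v1
m(m(v4, v3), m(v2, v1)) spells out as v4 * v3 * v2 * v1


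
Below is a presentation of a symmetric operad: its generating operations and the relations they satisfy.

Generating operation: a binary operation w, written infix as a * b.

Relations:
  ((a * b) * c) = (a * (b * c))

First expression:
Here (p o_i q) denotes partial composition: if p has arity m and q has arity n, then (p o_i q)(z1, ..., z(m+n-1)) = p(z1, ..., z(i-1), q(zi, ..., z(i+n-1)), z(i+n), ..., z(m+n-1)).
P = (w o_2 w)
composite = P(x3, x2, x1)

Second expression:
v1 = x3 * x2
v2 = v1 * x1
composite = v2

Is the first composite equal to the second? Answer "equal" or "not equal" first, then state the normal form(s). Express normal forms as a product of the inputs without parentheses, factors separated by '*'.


equal: each reduces to x3 * x2 * x1


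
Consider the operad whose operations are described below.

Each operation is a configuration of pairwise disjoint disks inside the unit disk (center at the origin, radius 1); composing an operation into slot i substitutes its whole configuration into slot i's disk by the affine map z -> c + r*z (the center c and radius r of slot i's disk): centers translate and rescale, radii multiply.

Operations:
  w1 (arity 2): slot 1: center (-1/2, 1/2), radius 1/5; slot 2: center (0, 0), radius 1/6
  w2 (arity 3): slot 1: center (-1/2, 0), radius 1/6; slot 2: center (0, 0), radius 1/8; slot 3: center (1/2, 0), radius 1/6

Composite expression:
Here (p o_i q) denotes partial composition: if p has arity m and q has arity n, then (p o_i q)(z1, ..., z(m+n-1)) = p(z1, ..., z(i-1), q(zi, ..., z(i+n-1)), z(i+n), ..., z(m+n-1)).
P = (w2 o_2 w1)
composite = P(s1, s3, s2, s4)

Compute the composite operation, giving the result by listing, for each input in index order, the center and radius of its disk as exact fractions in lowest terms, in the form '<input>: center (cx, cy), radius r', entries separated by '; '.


s1: center (-1/2, 0), radius 1/6; s2: center (0, 0), radius 1/48; s3: center (-1/16, 1/16), radius 1/40; s4: center (1/2, 0), radius 1/6

Nesting under w2 composes maps z -> c + r*z down each s-path.
for s1, the 1-step affine chain lands on center (-1/2, 0), radius 1/6
for s3, the 2-step affine chain lands on center (-1/16, 1/16), radius 1/40
for s2, the 2-step affine chain lands on center (0, 0), radius 1/48
for s4, the 1-step affine chain lands on center (1/2, 0), radius 1/6
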